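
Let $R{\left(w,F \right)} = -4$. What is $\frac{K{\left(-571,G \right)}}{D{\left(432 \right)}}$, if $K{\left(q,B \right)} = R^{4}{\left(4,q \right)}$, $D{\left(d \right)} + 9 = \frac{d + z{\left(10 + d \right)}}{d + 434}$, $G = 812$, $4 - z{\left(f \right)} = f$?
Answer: $- \frac{27712}{975} \approx -28.423$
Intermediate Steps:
$z{\left(f \right)} = 4 - f$
$D{\left(d \right)} = -9 - \frac{6}{434 + d}$ ($D{\left(d \right)} = -9 + \frac{d - \left(6 + d\right)}{d + 434} = -9 + \frac{d + \left(4 - \left(10 + d\right)\right)}{434 + d} = -9 + \frac{d - \left(6 + d\right)}{434 + d} = -9 - \frac{6}{434 + d}$)
$K{\left(q,B \right)} = 256$ ($K{\left(q,B \right)} = \left(-4\right)^{4} = 256$)
$\frac{K{\left(-571,G \right)}}{D{\left(432 \right)}} = \frac{256}{3 \frac{1}{434 + 432} \left(-1304 - 1296\right)} = \frac{256}{3 \cdot \frac{1}{866} \left(-1304 - 1296\right)} = \frac{256}{3 \cdot \frac{1}{866} \left(-2600\right)} = \frac{256}{- \frac{3900}{433}} = 256 \left(- \frac{433}{3900}\right) = - \frac{27712}{975}$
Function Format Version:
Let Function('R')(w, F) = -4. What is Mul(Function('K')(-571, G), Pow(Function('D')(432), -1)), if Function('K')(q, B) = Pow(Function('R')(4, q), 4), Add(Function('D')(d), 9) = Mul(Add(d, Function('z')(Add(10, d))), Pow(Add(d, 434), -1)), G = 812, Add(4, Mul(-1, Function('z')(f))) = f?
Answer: Rational(-27712, 975) ≈ -28.423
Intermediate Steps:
Function('z')(f) = Add(4, Mul(-1, f))
Function('D')(d) = Add(-9, Mul(-6, Pow(Add(434, d), -1))) (Function('D')(d) = Add(-9, Mul(Add(d, Add(4, Mul(-1, Add(10, d)))), Pow(Add(d, 434), -1))) = Add(-9, Mul(Add(d, Add(4, Add(-10, Mul(-1, d)))), Pow(Add(434, d), -1))) = Add(-9, Mul(Add(d, Add(-6, Mul(-1, d))), Pow(Add(434, d), -1))) = Add(-9, Mul(-6, Pow(Add(434, d), -1))))
Function('K')(q, B) = 256 (Function('K')(q, B) = Pow(-4, 4) = 256)
Mul(Function('K')(-571, G), Pow(Function('D')(432), -1)) = Mul(256, Pow(Mul(3, Pow(Add(434, 432), -1), Add(-1304, Mul(-3, 432))), -1)) = Mul(256, Pow(Mul(3, Pow(866, -1), Add(-1304, -1296)), -1)) = Mul(256, Pow(Mul(3, Rational(1, 866), -2600), -1)) = Mul(256, Pow(Rational(-3900, 433), -1)) = Mul(256, Rational(-433, 3900)) = Rational(-27712, 975)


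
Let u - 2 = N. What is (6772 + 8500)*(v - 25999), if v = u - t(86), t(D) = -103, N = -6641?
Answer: -496874520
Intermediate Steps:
u = -6639 (u = 2 - 6641 = -6639)
v = -6536 (v = -6639 - 1*(-103) = -6639 + 103 = -6536)
(6772 + 8500)*(v - 25999) = (6772 + 8500)*(-6536 - 25999) = 15272*(-32535) = -496874520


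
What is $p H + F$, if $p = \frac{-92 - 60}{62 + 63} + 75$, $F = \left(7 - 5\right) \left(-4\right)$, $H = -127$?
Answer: $- \frac{1172321}{125} \approx -9378.6$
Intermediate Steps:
$F = -8$ ($F = 2 \left(-4\right) = -8$)
$p = \frac{9223}{125}$ ($p = - \frac{152}{125} + 75 = \frac{9223}{125} \approx 73.784$)
$p H + F = \frac{9223}{125} \left(-127\right) - 8 = - \frac{1171321}{125} - 8 = - \frac{1172321}{125}$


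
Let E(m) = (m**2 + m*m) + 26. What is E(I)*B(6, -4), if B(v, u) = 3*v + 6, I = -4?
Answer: 1392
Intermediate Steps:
B(v, u) = 6 + 3*v
E(m) = 26 + 2*m**2 (E(m) = (m**2 + m**2) + 26 = 2*m**2 + 26 = 26 + 2*m**2)
E(I)*B(6, -4) = (26 + 2*(-4)**2)*(6 + 3*6) = (26 + 2*16)*(6 + 18) = (26 + 32)*24 = 58*24 = 1392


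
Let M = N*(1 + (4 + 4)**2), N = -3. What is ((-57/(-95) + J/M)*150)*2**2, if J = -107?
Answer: 8960/13 ≈ 689.23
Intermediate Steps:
M = -195 (M = -3*(1 + (4 + 4)**2) = -3*(1 + 8**2) = -3*(1 + 64) = -3*65 = -195)
((-57/(-95) + J/M)*150)*2**2 = ((-57/(-95) - 107/(-195))*150)*2**2 = ((-57*(-1/95) - 107*(-1/195))*150)*4 = ((3/5 + 107/195)*150)*4 = ((224/195)*150)*4 = (2240/13)*4 = 8960/13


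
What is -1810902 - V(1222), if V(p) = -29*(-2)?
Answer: -1810960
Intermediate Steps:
V(p) = 58
-1810902 - V(1222) = -1810902 - 1*58 = -1810902 - 58 = -1810960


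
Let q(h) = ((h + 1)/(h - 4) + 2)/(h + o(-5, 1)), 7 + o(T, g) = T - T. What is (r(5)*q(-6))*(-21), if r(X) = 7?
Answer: 735/26 ≈ 28.269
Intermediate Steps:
o(T, g) = -7 (o(T, g) = -7 + (T - T) = -7 + 0 = -7)
q(h) = (2 + (1 + h)/(-4 + h))/(-7 + h) (q(h) = ((h + 1)/(h - 4) + 2)/(h - 7) = ((1 + h)/(-4 + h) + 2)/(-7 + h) = (2 + (1 + h)/(-4 + h))/(-7 + h))
(r(5)*q(-6))*(-21) = (7*((-7 + 3*(-6))/(28 + (-6)**2 - 11*(-6))))*(-21) = (7*((-7 - 18)/(28 + 36 + 66)))*(-21) = (7*(-25/130))*(-21) = (7*((1/130)*(-25)))*(-21) = (7*(-5/26))*(-21) = -35/26*(-21) = 735/26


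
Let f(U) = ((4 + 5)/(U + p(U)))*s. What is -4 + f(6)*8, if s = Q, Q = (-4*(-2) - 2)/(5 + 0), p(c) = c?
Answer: 16/5 ≈ 3.2000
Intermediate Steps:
Q = 6/5 (Q = (8 - 2)/5 = 6*(⅕) = 6/5 ≈ 1.2000)
s = 6/5 ≈ 1.2000
f(U) = 27/(5*U) (f(U) = ((4 + 5)/(U + U))*(6/5) = (9/((2*U)))*(6/5) = (9*(1/(2*U)))*(6/5) = (9/(2*U))*(6/5) = 27/(5*U))
-4 + f(6)*8 = -4 + ((27/5)/6)*8 = -4 + ((27/5)*(⅙))*8 = -4 + (9/10)*8 = -4 + 36/5 = 16/5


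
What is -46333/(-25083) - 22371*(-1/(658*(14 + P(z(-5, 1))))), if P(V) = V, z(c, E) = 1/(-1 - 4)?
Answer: 1636423277/379606122 ≈ 4.3108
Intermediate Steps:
z(c, E) = -1/5 (z(c, E) = 1/(-5) = -1/5)
-46333/(-25083) - 22371*(-1/(658*(14 + P(z(-5, 1))))) = -46333/(-25083) - 22371*(-1/(658*(14 - 1/5))) = -46333*(-1/25083) - 22371/((-658*69/5)) = 46333/25083 - 22371/(-45402/5) = 46333/25083 - 22371*(-5/45402) = 46333/25083 + 37285/15134 = 1636423277/379606122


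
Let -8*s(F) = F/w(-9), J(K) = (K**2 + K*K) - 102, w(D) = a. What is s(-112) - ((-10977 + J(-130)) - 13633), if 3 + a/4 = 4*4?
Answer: -236281/26 ≈ -9087.7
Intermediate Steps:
a = 52 (a = -12 + 4*(4*4) = -12 + 4*16 = -12 + 64 = 52)
w(D) = 52
J(K) = -102 + 2*K**2 (J(K) = (K**2 + K**2) - 102 = 2*K**2 - 102 = -102 + 2*K**2)
s(F) = -F/416 (s(F) = -F/(8*52) = -F/416)
s(-112) - ((-10977 + J(-130)) - 13633) = -1/416*(-112) - ((-10977 + (-102 + 2*(-130)**2)) - 13633) = 7/26 - ((-10977 + (-102 + 2*16900)) - 13633) = 7/26 - ((-10977 + (-102 + 33800)) - 13633) = 7/26 - ((-10977 + 33698) - 13633) = 7/26 - (22721 - 13633) = 7/26 - 1*9088 = 7/26 - 9088 = -236281/26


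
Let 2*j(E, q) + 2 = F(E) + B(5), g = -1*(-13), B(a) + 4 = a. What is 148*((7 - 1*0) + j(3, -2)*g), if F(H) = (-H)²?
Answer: 8732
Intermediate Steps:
B(a) = -4 + a
F(H) = H²
g = 13
j(E, q) = -½ + E²/2 (j(E, q) = -1 + (E² + (-4 + 5))/2 = -1 + (E² + 1)/2 = -1 + (1 + E²)/2 = -1 + (½ + E²/2) = -½ + E²/2)
148*((7 - 1*0) + j(3, -2)*g) = 148*((7 - 1*0) + (-½ + (½)*3²)*13) = 148*((7 + 0) + (-½ + (½)*9)*13) = 148*(7 + (-½ + 9/2)*13) = 148*(7 + 4*13) = 148*(7 + 52) = 148*59 = 8732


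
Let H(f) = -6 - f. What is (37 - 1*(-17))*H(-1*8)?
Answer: 108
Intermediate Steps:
(37 - 1*(-17))*H(-1*8) = (37 - 1*(-17))*(-6 - (-1)*8) = (37 + 17)*(-6 - 1*(-8)) = 54*(-6 + 8) = 54*2 = 108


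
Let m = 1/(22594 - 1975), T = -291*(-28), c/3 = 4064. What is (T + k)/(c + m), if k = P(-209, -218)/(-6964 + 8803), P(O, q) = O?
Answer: 102984777699/154100138437 ≈ 0.66830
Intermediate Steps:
c = 12192 (c = 3*4064 = 12192)
k = -209/1839 (k = -209/(-6964 + 8803) = -209/1839 ≈ -0.11365)
T = 8148
m = 1/20619 ≈ 4.8499e-5
(T + k)/(c + m) = (8148 - 209/1839)/(12192 + 1/20619) = 14983963/(1839*(251386849/20619)) = (14983963/1839)*(20619/251386849) = 102984777699/154100138437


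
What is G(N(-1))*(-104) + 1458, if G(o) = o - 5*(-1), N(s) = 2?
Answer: 730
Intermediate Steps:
G(o) = 5 + o (G(o) = o + 5 = 5 + o)
G(N(-1))*(-104) + 1458 = (5 + 2)*(-104) + 1458 = 7*(-104) + 1458 = -728 + 1458 = 730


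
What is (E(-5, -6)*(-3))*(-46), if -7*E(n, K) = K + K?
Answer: 1656/7 ≈ 236.57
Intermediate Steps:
E(n, K) = -2*K/7 (E(n, K) = -(K + K)/7 = -2*K/7)
(E(-5, -6)*(-3))*(-46) = (-2/7*(-6)*(-3))*(-46) = ((12/7)*(-3))*(-46) = -36/7*(-46) = 1656/7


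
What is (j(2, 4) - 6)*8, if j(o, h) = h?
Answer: -16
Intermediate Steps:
(j(2, 4) - 6)*8 = (4 - 6)*8 = -2*8 = -16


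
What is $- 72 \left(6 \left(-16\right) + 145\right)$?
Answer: $-3528$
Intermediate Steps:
$- 72 \left(6 \left(-16\right) + 145\right) = - 72 \left(-96 + 145\right) = \left(-72\right) 49 = -3528$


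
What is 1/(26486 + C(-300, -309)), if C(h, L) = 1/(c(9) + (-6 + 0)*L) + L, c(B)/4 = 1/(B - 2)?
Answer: 12982/339829821 ≈ 3.8201e-5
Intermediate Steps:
c(B) = 4/(-2 + B) (c(B) = 4/(B - 2) = 4/(-2 + B))
C(h, L) = L + 1/(4/7 - 6*L) (C(h, L) = 1/(4/(-2 + 9) + (-6 + 0)*L) + L = 1/(4/7 - 6*L) + L = L + 1/(4/7 - 6*L))
1/(26486 + C(-300, -309)) = 1/(26486 + (-7 - 4*(-309) + 42*(-309)²)/(2*(-2 + 21*(-309)))) = 1/(26486 + (-7 + 1236 + 42*95481)/(2*(-2 - 6489))) = 1/(26486 + (½)*(-7 + 1236 + 4010202)/(-6491)) = 1/(26486 + (½)*(-1/6491)*4011431) = 1/(26486 - 4011431/12982) = 1/(339829821/12982) = 12982/339829821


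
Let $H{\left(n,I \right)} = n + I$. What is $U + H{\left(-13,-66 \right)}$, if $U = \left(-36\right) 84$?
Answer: $-3103$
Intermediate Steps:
$U = -3024$
$H{\left(n,I \right)} = I + n$
$U + H{\left(-13,-66 \right)} = -3024 - 79 = -3103$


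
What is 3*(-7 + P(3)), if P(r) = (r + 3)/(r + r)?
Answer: -18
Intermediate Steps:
P(r) = (3 + r)/(2*r) (P(r) = (3 + r)/((2*r)) = (3 + r)*(1/(2*r)) = (3 + r)/(2*r))
3*(-7 + P(3)) = 3*(-7 + (½)*(3 + 3)/3) = 3*(-7 + (½)*(⅓)*6) = 3*(-7 + 1) = 3*(-6) = -18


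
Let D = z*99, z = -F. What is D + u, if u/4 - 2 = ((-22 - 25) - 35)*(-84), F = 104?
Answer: 17264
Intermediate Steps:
z = -104 (z = -1*104 = -104)
u = 27560 (u = 8 + 4*(((-22 - 25) - 35)*(-84)) = 8 + 4*((-47 - 35)*(-84)) = 8 + 4*(-82*(-84)) = 8 + 4*6888 = 8 + 27552 = 27560)
D = -10296 (D = -104*99 = -10296)
D + u = -10296 + 27560 = 17264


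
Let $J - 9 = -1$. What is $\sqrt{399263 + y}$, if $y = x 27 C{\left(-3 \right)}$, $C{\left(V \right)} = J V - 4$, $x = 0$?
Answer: $\sqrt{399263} \approx 631.87$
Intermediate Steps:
$J = 8$ ($J = 9 - 1 = 8$)
$C{\left(V \right)} = -4 + 8 V$ ($C{\left(V \right)} = 8 V - 4 = -4 + 8 V$)
$y = 0$ ($y = 0 \cdot 27 \left(-4 + 8 \left(-3\right)\right) = 0 \left(-4 - 24\right) = 0 \left(-28\right) = 0$)
$\sqrt{399263 + y} = \sqrt{399263 + 0} = \sqrt{399263}$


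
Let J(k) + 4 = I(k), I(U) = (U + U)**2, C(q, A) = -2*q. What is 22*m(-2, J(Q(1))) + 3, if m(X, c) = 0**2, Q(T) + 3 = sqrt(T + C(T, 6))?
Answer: 3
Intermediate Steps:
I(U) = 4*U**2 (I(U) = (2*U)**2 = 4*U**2)
Q(T) = -3 + sqrt(-T) (Q(T) = -3 + sqrt(T - 2*T) = -3 + sqrt(-T))
J(k) = -4 + 4*k**2
m(X, c) = 0
22*m(-2, J(Q(1))) + 3 = 22*0 + 3 = 0 + 3 = 3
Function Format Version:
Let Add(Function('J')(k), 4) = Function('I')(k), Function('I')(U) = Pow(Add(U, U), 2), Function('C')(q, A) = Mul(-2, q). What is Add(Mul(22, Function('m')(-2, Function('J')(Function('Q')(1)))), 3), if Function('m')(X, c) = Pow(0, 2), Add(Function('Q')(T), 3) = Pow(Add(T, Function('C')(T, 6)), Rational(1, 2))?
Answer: 3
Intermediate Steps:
Function('I')(U) = Mul(4, Pow(U, 2)) (Function('I')(U) = Pow(Mul(2, U), 2) = Mul(4, Pow(U, 2)))
Function('Q')(T) = Add(-3, Pow(Mul(-1, T), Rational(1, 2))) (Function('Q')(T) = Add(-3, Pow(Add(T, Mul(-2, T)), Rational(1, 2))) = Add(-3, Pow(Mul(-1, T), Rational(1, 2))))
Function('J')(k) = Add(-4, Mul(4, Pow(k, 2)))
Function('m')(X, c) = 0
Add(Mul(22, Function('m')(-2, Function('J')(Function('Q')(1)))), 3) = Add(Mul(22, 0), 3) = Add(0, 3) = 3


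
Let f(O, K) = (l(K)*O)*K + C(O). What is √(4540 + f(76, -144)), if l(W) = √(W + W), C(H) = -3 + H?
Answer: √(4613 - 131328*I*√2) ≈ 308.54 - 300.97*I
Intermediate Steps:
l(W) = √2*√W (l(W) = √(2*W) = √2*√W)
f(O, K) = -3 + O + O*√2*K^(3/2) (f(O, K) = ((√2*√K)*O)*K + (-3 + O) = (O*√2*√K)*K + (-3 + O) = O*√2*K^(3/2) + (-3 + O) = -3 + O + O*√2*K^(3/2))
√(4540 + f(76, -144)) = √(4540 + (-3 + 76 + 76*√2*(-144)^(3/2))) = √(4540 + (-3 + 76 + 76*√2*(-1728*I))) = √(4540 + (-3 + 76 - 131328*I*√2)) = √(4540 + (73 - 131328*I*√2)) = √(4613 - 131328*I*√2)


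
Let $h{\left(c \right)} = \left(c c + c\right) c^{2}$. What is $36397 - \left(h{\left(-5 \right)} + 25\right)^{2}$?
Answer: $-239228$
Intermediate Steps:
$h{\left(c \right)} = c^{2} \left(c + c^{2}\right)$ ($h{\left(c \right)} = \left(c^{2} + c\right) c^{2} = \left(c + c^{2}\right) c^{2} = c^{2} \left(c + c^{2}\right)$)
$36397 - \left(h{\left(-5 \right)} + 25\right)^{2} = 36397 - \left(\left(-5\right)^{3} \left(1 - 5\right) + 25\right)^{2} = 36397 - \left(\left(-125\right) \left(-4\right) + 25\right)^{2} = 36397 - \left(500 + 25\right)^{2} = 36397 - 525^{2} = 36397 - 275625 = -239228$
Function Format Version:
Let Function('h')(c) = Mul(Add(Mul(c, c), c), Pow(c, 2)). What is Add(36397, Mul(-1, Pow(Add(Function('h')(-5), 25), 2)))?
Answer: -239228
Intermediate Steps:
Function('h')(c) = Mul(Pow(c, 2), Add(c, Pow(c, 2))) (Function('h')(c) = Mul(Add(Pow(c, 2), c), Pow(c, 2)) = Mul(Add(c, Pow(c, 2)), Pow(c, 2)) = Mul(Pow(c, 2), Add(c, Pow(c, 2))))
Add(36397, Mul(-1, Pow(Add(Function('h')(-5), 25), 2))) = Add(36397, Mul(-1, Pow(Add(Mul(Pow(-5, 3), Add(1, -5)), 25), 2))) = Add(36397, Mul(-1, Pow(Add(Mul(-125, -4), 25), 2))) = Add(36397, Mul(-1, Pow(Add(500, 25), 2))) = Add(36397, Mul(-1, Pow(525, 2))) = Add(36397, Mul(-1, 275625)) = Add(36397, -275625) = -239228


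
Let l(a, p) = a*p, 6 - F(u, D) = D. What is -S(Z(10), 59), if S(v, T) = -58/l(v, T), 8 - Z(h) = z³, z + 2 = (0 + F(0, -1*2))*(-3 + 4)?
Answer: -29/6136 ≈ -0.0047262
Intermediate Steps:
F(u, D) = 6 - D
z = 6 (z = -2 + (0 + (6 - (-1)*2))*(-3 + 4) = -2 + (0 + (6 - 1*(-2)))*1 = -2 + (0 + (6 + 2))*1 = -2 + (0 + 8)*1 = -2 + 8*1 = -2 + 8 = 6)
Z(h) = -208 (Z(h) = 8 - 1*6³ = 8 - 1*216 = 8 - 216 = -208)
S(v, T) = -58/(T*v) (S(v, T) = -58*1/(T*v) = -58/(T*v))
-S(Z(10), 59) = -(-58)/(59*(-208)) = -(-58)*(-1)/(59*208) = -1*29/6136 = -29/6136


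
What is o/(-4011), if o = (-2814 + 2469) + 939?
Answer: -198/1337 ≈ -0.14809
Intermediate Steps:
o = 594 (o = -345 + 939 = 594)
o/(-4011) = 594/(-4011) = 594*(-1/4011) = -198/1337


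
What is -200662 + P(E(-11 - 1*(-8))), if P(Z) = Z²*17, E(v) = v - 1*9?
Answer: -198214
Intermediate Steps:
E(v) = -9 + v (E(v) = v - 9 = -9 + v)
P(Z) = 17*Z²
-200662 + P(E(-11 - 1*(-8))) = -200662 + 17*(-9 + (-11 - 1*(-8)))² = -200662 + 17*(-9 + (-11 + 8))² = -200662 + 17*(-9 - 3)² = -200662 + 17*(-12)² = -200662 + 17*144 = -200662 + 2448 = -198214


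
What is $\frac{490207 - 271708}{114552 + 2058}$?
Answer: $\frac{72833}{38870} \approx 1.8738$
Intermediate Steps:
$\frac{490207 - 271708}{114552 + 2058} = \frac{218499}{116610} = 218499 \cdot \frac{1}{116610} = \frac{72833}{38870}$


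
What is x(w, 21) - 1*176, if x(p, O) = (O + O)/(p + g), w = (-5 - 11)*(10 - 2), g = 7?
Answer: -21338/121 ≈ -176.35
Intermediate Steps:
w = -128 (w = -16*8 = -128)
x(p, O) = 2*O/(7 + p) (x(p, O) = (O + O)/(p + 7) = (2*O)/(7 + p) = 2*O/(7 + p))
x(w, 21) - 1*176 = 2*21/(7 - 128) - 1*176 = 2*21/(-121) - 176 = 2*21*(-1/121) - 176 = -42/121 - 176 = -21338/121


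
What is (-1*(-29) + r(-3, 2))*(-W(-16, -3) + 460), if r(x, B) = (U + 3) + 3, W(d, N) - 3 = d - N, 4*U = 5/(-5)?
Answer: 32665/2 ≈ 16333.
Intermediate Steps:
U = -¼ (U = (5/(-5))/4 = (5*(-⅕))/4 = (¼)*(-1) = -¼ ≈ -0.25000)
W(d, N) = 3 + d - N (W(d, N) = 3 + (d - N) = 3 + d - N)
r(x, B) = 23/4 (r(x, B) = (-¼ + 3) + 3 = 11/4 + 3 = 23/4)
(-1*(-29) + r(-3, 2))*(-W(-16, -3) + 460) = (-1*(-29) + 23/4)*(-(3 - 16 - 1*(-3)) + 460) = (29 + 23/4)*(-(3 - 16 + 3) + 460) = 139*(-1*(-10) + 460)/4 = 139*(10 + 460)/4 = (139/4)*470 = 32665/2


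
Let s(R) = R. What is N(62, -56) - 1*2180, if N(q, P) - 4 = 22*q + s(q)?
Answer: -750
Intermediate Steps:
N(q, P) = 4 + 23*q (N(q, P) = 4 + (22*q + q) = 4 + 23*q)
N(62, -56) - 1*2180 = (4 + 23*62) - 1*2180 = (4 + 1426) - 2180 = 1430 - 2180 = -750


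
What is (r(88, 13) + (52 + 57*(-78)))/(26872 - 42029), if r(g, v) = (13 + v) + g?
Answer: 4280/15157 ≈ 0.28238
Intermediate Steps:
r(g, v) = 13 + g + v
(r(88, 13) + (52 + 57*(-78)))/(26872 - 42029) = ((13 + 88 + 13) + (52 + 57*(-78)))/(26872 - 42029) = (114 + (52 - 4446))/(-15157) = (114 - 4394)*(-1/15157) = -4280*(-1/15157) = 4280/15157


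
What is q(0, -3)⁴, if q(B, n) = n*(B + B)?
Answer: 0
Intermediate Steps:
q(B, n) = 2*B*n (q(B, n) = n*(2*B) = 2*B*n)
q(0, -3)⁴ = (2*0*(-3))⁴ = 0⁴ = 0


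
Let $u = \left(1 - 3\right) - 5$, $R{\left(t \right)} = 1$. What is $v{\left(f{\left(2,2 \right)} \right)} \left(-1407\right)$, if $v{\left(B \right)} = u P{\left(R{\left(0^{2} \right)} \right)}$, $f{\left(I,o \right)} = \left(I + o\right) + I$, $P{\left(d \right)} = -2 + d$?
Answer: $-9849$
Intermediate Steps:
$f{\left(I,o \right)} = o + 2 I$
$u = -7$ ($u = -2 - 5 = -7$)
$v{\left(B \right)} = 7$ ($v{\left(B \right)} = - 7 \left(-2 + 1\right) = \left(-7\right) \left(-1\right) = 7$)
$v{\left(f{\left(2,2 \right)} \right)} \left(-1407\right) = 7 \left(-1407\right) = -9849$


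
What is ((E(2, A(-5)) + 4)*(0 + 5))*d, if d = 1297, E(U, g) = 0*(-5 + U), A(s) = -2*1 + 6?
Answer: 25940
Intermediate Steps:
A(s) = 4 (A(s) = -2 + 6 = 4)
E(U, g) = 0
((E(2, A(-5)) + 4)*(0 + 5))*d = ((0 + 4)*(0 + 5))*1297 = (4*5)*1297 = 20*1297 = 25940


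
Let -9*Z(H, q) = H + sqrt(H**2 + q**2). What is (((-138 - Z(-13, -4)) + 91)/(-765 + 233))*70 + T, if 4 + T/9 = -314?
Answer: -488312/171 - 5*sqrt(185)/342 ≈ -2855.8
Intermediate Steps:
T = -2862 (T = -36 + 9*(-314) = -36 - 2826 = -2862)
Z(H, q) = -H/9 - sqrt(H**2 + q**2)/9 (Z(H, q) = -(H + sqrt(H**2 + q**2))/9 = -H/9 - sqrt(H**2 + q**2)/9)
(((-138 - Z(-13, -4)) + 91)/(-765 + 233))*70 + T = (((-138 - (-1/9*(-13) - sqrt((-13)**2 + (-4)**2)/9)) + 91)/(-765 + 233))*70 - 2862 = (((-138 - (13/9 - sqrt(169 + 16)/9)) + 91)/(-532))*70 - 2862 = (((-138 - (13/9 - sqrt(185)/9)) + 91)*(-1/532))*70 - 2862 = (((-138 + (-13/9 + sqrt(185)/9)) + 91)*(-1/532))*70 - 2862 = (((-1255/9 + sqrt(185)/9) + 91)*(-1/532))*70 - 2862 = ((-436/9 + sqrt(185)/9)*(-1/532))*70 - 2862 = (109/1197 - sqrt(185)/4788)*70 - 2862 = (1090/171 - 5*sqrt(185)/342) - 2862 = -488312/171 - 5*sqrt(185)/342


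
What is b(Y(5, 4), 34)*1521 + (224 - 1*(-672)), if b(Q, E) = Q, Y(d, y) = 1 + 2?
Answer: 5459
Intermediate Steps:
Y(d, y) = 3
b(Y(5, 4), 34)*1521 + (224 - 1*(-672)) = 3*1521 + (224 - 1*(-672)) = 4563 + (224 + 672) = 4563 + 896 = 5459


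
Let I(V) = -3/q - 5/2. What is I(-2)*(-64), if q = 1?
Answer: 352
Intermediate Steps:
I(V) = -11/2 (I(V) = -3/1 - 5/2 = -3*1 - 5*½ = -3 - 5/2 = -11/2)
I(-2)*(-64) = -11/2*(-64) = 352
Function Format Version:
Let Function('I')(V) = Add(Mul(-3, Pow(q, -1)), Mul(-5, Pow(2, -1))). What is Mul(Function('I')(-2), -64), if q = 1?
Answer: 352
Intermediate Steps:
Function('I')(V) = Rational(-11, 2) (Function('I')(V) = Add(Mul(-3, Pow(1, -1)), Mul(-5, Pow(2, -1))) = Add(Mul(-3, 1), Mul(-5, Rational(1, 2))) = Add(-3, Rational(-5, 2)) = Rational(-11, 2))
Mul(Function('I')(-2), -64) = Mul(Rational(-11, 2), -64) = 352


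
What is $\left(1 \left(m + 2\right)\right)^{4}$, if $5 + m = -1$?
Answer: $256$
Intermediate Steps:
$m = -6$ ($m = -5 - 1 = -6$)
$\left(1 \left(m + 2\right)\right)^{4} = \left(1 \left(-6 + 2\right)\right)^{4} = \left(1 \left(-4\right)\right)^{4} = \left(-4\right)^{4} = 256$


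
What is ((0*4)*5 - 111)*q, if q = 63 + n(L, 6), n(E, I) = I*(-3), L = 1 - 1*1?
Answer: -4995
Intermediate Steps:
L = 0 (L = 1 - 1 = 0)
n(E, I) = -3*I
q = 45 (q = 63 - 3*6 = 63 - 18 = 45)
((0*4)*5 - 111)*q = ((0*4)*5 - 111)*45 = (0*5 - 111)*45 = (0 - 111)*45 = -111*45 = -4995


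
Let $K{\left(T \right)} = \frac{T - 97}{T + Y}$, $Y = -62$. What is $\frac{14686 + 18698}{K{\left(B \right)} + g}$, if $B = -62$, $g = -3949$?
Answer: $- \frac{4139616}{489517} \approx -8.4565$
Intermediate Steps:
$K{\left(T \right)} = \frac{-97 + T}{-62 + T}$ ($K{\left(T \right)} = \frac{T - 97}{T - 62} = \frac{-97 + T}{-62 + T}$)
$\frac{14686 + 18698}{K{\left(B \right)} + g} = \frac{14686 + 18698}{\frac{-97 - 62}{-62 - 62} - 3949} = \frac{33384}{\frac{1}{-124} \left(-159\right) - 3949} = \frac{33384}{\left(- \frac{1}{124}\right) \left(-159\right) - 3949} = \frac{33384}{\frac{159}{124} - 3949} = \frac{33384}{- \frac{489517}{124}} = 33384 \left(- \frac{124}{489517}\right) = - \frac{4139616}{489517}$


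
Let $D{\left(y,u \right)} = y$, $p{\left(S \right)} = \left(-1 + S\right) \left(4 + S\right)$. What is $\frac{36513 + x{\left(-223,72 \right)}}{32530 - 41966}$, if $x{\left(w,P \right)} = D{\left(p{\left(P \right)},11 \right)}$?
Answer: $- \frac{5987}{1348} \approx -4.4414$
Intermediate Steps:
$x{\left(w,P \right)} = -4 + P^{2} + 3 P$
$\frac{36513 + x{\left(-223,72 \right)}}{32530 - 41966} = \frac{36513 + \left(-4 + 72^{2} + 3 \cdot 72\right)}{32530 - 41966} = \frac{36513 + \left(-4 + 5184 + 216\right)}{-9436} = \left(36513 + 5396\right) \left(- \frac{1}{9436}\right) = 41909 \left(- \frac{1}{9436}\right) = - \frac{5987}{1348}$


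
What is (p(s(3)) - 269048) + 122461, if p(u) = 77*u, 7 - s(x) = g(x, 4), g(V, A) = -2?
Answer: -145894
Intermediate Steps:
s(x) = 9 (s(x) = 7 - 1*(-2) = 7 + 2 = 9)
(p(s(3)) - 269048) + 122461 = (77*9 - 269048) + 122461 = (693 - 269048) + 122461 = -268355 + 122461 = -145894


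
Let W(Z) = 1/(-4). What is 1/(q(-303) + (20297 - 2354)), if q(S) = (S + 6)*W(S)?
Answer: 4/72069 ≈ 5.5502e-5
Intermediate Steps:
W(Z) = -¼
q(S) = -3/2 - S/4 (q(S) = (S + 6)*(-¼) = (6 + S)*(-¼) = -3/2 - S/4)
1/(q(-303) + (20297 - 2354)) = 1/((-3/2 - ¼*(-303)) + (20297 - 2354)) = 1/((-3/2 + 303/4) + 17943) = 1/(297/4 + 17943) = 1/(72069/4) = 4/72069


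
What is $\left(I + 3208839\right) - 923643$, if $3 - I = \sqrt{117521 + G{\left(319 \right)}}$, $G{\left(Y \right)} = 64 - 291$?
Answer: $2285199 - \sqrt{117294} \approx 2.2849 \cdot 10^{6}$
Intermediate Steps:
$G{\left(Y \right)} = -227$
$I = 3 - \sqrt{117294}$ ($I = 3 - \sqrt{117521 - 227} = 3 - \sqrt{117294} \approx -339.48$)
$\left(I + 3208839\right) - 923643 = \left(\left(3 - \sqrt{117294}\right) + 3208839\right) - 923643 = \left(3208842 - \sqrt{117294}\right) - 923643 = 2285199 - \sqrt{117294}$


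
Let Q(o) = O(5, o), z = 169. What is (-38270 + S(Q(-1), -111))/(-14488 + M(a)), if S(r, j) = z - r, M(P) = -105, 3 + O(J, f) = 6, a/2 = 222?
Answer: 38104/14593 ≈ 2.6111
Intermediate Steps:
a = 444 (a = 2*222 = 444)
O(J, f) = 3 (O(J, f) = -3 + 6 = 3)
Q(o) = 3
S(r, j) = 169 - r
(-38270 + S(Q(-1), -111))/(-14488 + M(a)) = (-38270 + (169 - 1*3))/(-14488 - 105) = (-38270 + (169 - 3))/(-14593) = (-38270 + 166)*(-1/14593) = -38104*(-1/14593) = 38104/14593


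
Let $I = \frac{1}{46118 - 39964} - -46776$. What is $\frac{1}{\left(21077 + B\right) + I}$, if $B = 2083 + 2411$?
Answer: $\frac{6154}{445223439} \approx 1.3822 \cdot 10^{-5}$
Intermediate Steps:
$B = 4494$
$I = \frac{287859505}{6154}$ ($I = \frac{1}{6154} + 46776 = \frac{287859505}{6154} \approx 46776.0$)
$\frac{1}{\left(21077 + B\right) + I} = \frac{1}{\left(21077 + 4494\right) + \frac{287859505}{6154}} = \frac{1}{25571 + \frac{287859505}{6154}} = \frac{1}{\frac{445223439}{6154}} = \frac{6154}{445223439}$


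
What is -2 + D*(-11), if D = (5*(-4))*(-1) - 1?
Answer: -211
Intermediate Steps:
D = 19 (D = -20*(-1) - 1 = 20 - 1 = 19)
-2 + D*(-11) = -2 + 19*(-11) = -2 - 209 = -211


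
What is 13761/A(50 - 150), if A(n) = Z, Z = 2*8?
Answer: 13761/16 ≈ 860.06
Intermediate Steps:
Z = 16
A(n) = 16
13761/A(50 - 150) = 13761/16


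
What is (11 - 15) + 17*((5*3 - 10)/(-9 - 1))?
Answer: -25/2 ≈ -12.500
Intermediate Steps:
(11 - 15) + 17*((5*3 - 10)/(-9 - 1)) = -4 + 17*((15 - 10)/(-10)) = -4 + 17*(5*(-⅒)) = -4 + 17*(-½) = -4 - 17/2 = -25/2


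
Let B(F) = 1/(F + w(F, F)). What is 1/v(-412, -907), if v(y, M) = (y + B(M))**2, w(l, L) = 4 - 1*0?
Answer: 815409/138411529369 ≈ 5.8912e-6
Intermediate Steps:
w(l, L) = 4 (w(l, L) = 4 + 0 = 4)
B(F) = 1/(4 + F) (B(F) = 1/(F + 4) = 1/(4 + F))
v(y, M) = (y + 1/(4 + M))**2
1/v(-412, -907) = 1/((-412 + 1/(4 - 907))**2) = 1/((-412 + 1/(-903))**2) = 1/((-412 - 1/903)**2) = 1/((-372037/903)**2) = 1/(138411529369/815409) = 815409/138411529369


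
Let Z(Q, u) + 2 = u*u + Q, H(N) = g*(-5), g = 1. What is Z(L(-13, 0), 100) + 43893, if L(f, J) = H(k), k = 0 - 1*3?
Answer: 53886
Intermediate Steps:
k = -3 (k = 0 - 3 = -3)
H(N) = -5 (H(N) = 1*(-5) = -5)
L(f, J) = -5
Z(Q, u) = -2 + Q + u² (Z(Q, u) = -2 + (u*u + Q) = -2 + (u² + Q) = -2 + (Q + u²) = -2 + Q + u²)
Z(L(-13, 0), 100) + 43893 = (-2 - 5 + 100²) + 43893 = (-2 - 5 + 10000) + 43893 = 9993 + 43893 = 53886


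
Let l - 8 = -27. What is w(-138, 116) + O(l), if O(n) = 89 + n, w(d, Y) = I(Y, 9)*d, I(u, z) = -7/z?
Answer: 532/3 ≈ 177.33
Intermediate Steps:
l = -19 (l = 8 - 27 = -19)
w(d, Y) = -7*d/9 (w(d, Y) = (-7/9)*d = (-7*1/9)*d = -7*d/9)
w(-138, 116) + O(l) = -7/9*(-138) + (89 - 19) = 322/3 + 70 = 532/3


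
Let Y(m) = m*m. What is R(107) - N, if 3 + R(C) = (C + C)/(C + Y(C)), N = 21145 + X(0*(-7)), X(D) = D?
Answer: -1141991/54 ≈ -21148.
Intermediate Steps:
Y(m) = m²
N = 21145 (N = 21145 + 0*(-7) = 21145 + 0 = 21145)
R(C) = -3 + 2*C/(C + C²) (R(C) = -3 + (C + C)/(C + C²) = -3 + (2*C)/(C + C²) = -3 + 2*C/(C + C²))
R(107) - N = (-1 - 3*107)/(1 + 107) - 1*21145 = (-1 - 321)/108 - 21145 = (1/108)*(-322) - 21145 = -161/54 - 21145 = -1141991/54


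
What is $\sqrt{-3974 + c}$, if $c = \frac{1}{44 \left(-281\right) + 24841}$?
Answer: $\frac{i \sqrt{618654539769}}{12477} \approx 63.04 i$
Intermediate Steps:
$c = \frac{1}{12477}$ ($c = \frac{1}{-12364 + 24841} = \frac{1}{12477} \approx 8.0148 \cdot 10^{-5}$)
$\sqrt{-3974 + c} = \sqrt{-3974 + \frac{1}{12477}} = \sqrt{- \frac{49583597}{12477}} = \frac{i \sqrt{618654539769}}{12477}$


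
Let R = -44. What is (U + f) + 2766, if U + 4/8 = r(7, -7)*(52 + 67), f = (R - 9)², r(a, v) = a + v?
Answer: 11149/2 ≈ 5574.5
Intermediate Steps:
f = 2809 (f = (-44 - 9)² = (-53)² = 2809)
U = -½ (U = -½ + (7 - 7)*(52 + 67) = -½ + 0*119 = -½ + 0 = -½ ≈ -0.50000)
(U + f) + 2766 = (-½ + 2809) + 2766 = 5617/2 + 2766 = 11149/2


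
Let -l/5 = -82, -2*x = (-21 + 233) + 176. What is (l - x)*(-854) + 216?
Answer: -515600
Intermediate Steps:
x = -194 (x = -((-21 + 233) + 176)/2 = -(212 + 176)/2 = -½*388 = -194)
l = 410 (l = -5*(-82) = 410)
(l - x)*(-854) + 216 = (410 - 1*(-194))*(-854) + 216 = (410 + 194)*(-854) + 216 = 604*(-854) + 216 = -515816 + 216 = -515600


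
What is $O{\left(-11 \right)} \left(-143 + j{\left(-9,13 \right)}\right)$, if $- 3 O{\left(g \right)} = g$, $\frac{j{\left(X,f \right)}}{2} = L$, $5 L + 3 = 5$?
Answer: $- \frac{2607}{5} \approx -521.4$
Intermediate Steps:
$L = \frac{2}{5}$ ($L = - \frac{3}{5} + \frac{1}{5} \cdot 5 = - \frac{3}{5} + 1 = \frac{2}{5} \approx 0.4$)
$j{\left(X,f \right)} = \frac{4}{5}$ ($j{\left(X,f \right)} = 2 \cdot \frac{2}{5} = \frac{4}{5}$)
$O{\left(g \right)} = - \frac{g}{3}$
$O{\left(-11 \right)} \left(-143 + j{\left(-9,13 \right)}\right) = \left(- \frac{1}{3}\right) \left(-11\right) \left(-143 + \frac{4}{5}\right) = \frac{11}{3} \left(- \frac{711}{5}\right) = - \frac{2607}{5}$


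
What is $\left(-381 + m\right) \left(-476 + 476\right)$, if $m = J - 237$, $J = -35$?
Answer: $0$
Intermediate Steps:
$m = -272$ ($m = -35 - 237 = -272$)
$\left(-381 + m\right) \left(-476 + 476\right) = \left(-381 - 272\right) \left(-476 + 476\right) = \left(-653\right) 0 = 0$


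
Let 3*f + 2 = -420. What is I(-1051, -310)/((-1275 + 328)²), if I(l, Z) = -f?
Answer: 422/2690427 ≈ 0.00015685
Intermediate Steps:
f = -422/3 (f = -⅔ + (⅓)*(-420) = -⅔ - 140 = -422/3 ≈ -140.67)
I(l, Z) = 422/3 (I(l, Z) = -1*(-422/3) = 422/3)
I(-1051, -310)/((-1275 + 328)²) = 422/(3*((-1275 + 328)²)) = 422/(3*((-947)²)) = (422/3)/896809 = (422/3)*(1/896809) = 422/2690427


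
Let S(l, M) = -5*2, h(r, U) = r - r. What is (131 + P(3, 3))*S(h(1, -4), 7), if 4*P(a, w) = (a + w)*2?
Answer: -1340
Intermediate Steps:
P(a, w) = a/2 + w/2 (P(a, w) = ((a + w)*2)/4 = (2*a + 2*w)/4 = a/2 + w/2)
h(r, U) = 0
S(l, M) = -10
(131 + P(3, 3))*S(h(1, -4), 7) = (131 + ((1/2)*3 + (1/2)*3))*(-10) = (131 + (3/2 + 3/2))*(-10) = (131 + 3)*(-10) = 134*(-10) = -1340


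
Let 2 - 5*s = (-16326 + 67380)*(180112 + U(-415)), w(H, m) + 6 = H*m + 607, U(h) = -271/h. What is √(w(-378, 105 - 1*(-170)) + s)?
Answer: I*√316755811133617/415 ≈ 42886.0*I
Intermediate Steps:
w(H, m) = 601 + H*m (w(H, m) = -6 + (H*m + 607) = -6 + (607 + H*m) = 601 + H*m)
s = -3816120624724/2075 (s = ⅖ - (-16326 + 67380)*(180112 - 271/(-415))/5 = ⅖ - 51054*(180112 - 271*(-1/415))/5 = ⅖ - 51054*(180112 + 271/415)/5 = ⅖ - 51054*74746751/(5*415) = ⅖ - ⅕*3816120625554/415 = ⅖ - 3816120625554/2075 = -3816120624724/2075 ≈ -1.8391e+9)
√(w(-378, 105 - 1*(-170)) + s) = √((601 - 378*(105 - 1*(-170))) - 3816120624724/2075) = √((601 - 378*(105 + 170)) - 3816120624724/2075) = √((601 - 378*275) - 3816120624724/2075) = √((601 - 103950) - 3816120624724/2075) = √(-103349 - 3816120624724/2075) = √(-3816335073899/2075) = I*√316755811133617/415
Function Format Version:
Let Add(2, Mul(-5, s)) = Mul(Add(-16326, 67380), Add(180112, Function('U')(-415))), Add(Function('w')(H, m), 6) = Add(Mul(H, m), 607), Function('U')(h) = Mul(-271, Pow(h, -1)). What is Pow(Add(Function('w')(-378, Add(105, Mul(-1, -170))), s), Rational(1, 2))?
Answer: Mul(Rational(1, 415), I, Pow(316755811133617, Rational(1, 2))) ≈ Mul(42886., I)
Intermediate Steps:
Function('w')(H, m) = Add(601, Mul(H, m)) (Function('w')(H, m) = Add(-6, Add(Mul(H, m), 607)) = Add(-6, Add(607, Mul(H, m))) = Add(601, Mul(H, m)))
s = Rational(-3816120624724, 2075) (s = Add(Rational(2, 5), Mul(Rational(-1, 5), Mul(Add(-16326, 67380), Add(180112, Mul(-271, Pow(-415, -1)))))) = Add(Rational(2, 5), Mul(Rational(-1, 5), Mul(51054, Add(180112, Mul(-271, Rational(-1, 415)))))) = Add(Rational(2, 5), Mul(Rational(-1, 5), Mul(51054, Add(180112, Rational(271, 415))))) = Add(Rational(2, 5), Mul(Rational(-1, 5), Mul(51054, Rational(74746751, 415)))) = Add(Rational(2, 5), Mul(Rational(-1, 5), Rational(3816120625554, 415))) = Add(Rational(2, 5), Rational(-3816120625554, 2075)) = Rational(-3816120624724, 2075) ≈ -1.8391e+9)
Pow(Add(Function('w')(-378, Add(105, Mul(-1, -170))), s), Rational(1, 2)) = Pow(Add(Add(601, Mul(-378, Add(105, Mul(-1, -170)))), Rational(-3816120624724, 2075)), Rational(1, 2)) = Pow(Add(Add(601, Mul(-378, Add(105, 170))), Rational(-3816120624724, 2075)), Rational(1, 2)) = Pow(Add(Add(601, Mul(-378, 275)), Rational(-3816120624724, 2075)), Rational(1, 2)) = Pow(Add(Add(601, -103950), Rational(-3816120624724, 2075)), Rational(1, 2)) = Pow(Add(-103349, Rational(-3816120624724, 2075)), Rational(1, 2)) = Pow(Rational(-3816335073899, 2075), Rational(1, 2)) = Mul(Rational(1, 415), I, Pow(316755811133617, Rational(1, 2)))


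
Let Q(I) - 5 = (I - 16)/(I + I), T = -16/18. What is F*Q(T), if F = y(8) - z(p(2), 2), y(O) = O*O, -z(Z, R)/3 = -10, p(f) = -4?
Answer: 493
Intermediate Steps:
T = -8/9 (T = -16*1/18 = -8/9 ≈ -0.88889)
z(Z, R) = 30 (z(Z, R) = -3*(-10) = 30)
y(O) = O²
Q(I) = 5 + (-16 + I)/(2*I) (Q(I) = 5 + (I - 16)/(I + I) = 5 + (-16 + I)/((2*I)) = 5 + (-16 + I)*(1/(2*I)) = 5 + (-16 + I)/(2*I))
F = 34 (F = 8² - 1*30 = 64 - 30 = 34)
F*Q(T) = 34*(11/2 - 8/(-8/9)) = 34*(11/2 - 8*(-9/8)) = 34*(11/2 + 9) = 34*(29/2) = 493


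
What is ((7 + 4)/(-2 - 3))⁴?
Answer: 14641/625 ≈ 23.426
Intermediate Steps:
((7 + 4)/(-2 - 3))⁴ = (11/(-5))⁴ = (11*(-⅕))⁴ = (-11/5)⁴ = 14641/625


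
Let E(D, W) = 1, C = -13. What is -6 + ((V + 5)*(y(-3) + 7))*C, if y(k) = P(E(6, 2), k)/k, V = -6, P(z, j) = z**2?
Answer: 242/3 ≈ 80.667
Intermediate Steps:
y(k) = 1/k (y(k) = 1**2/k = 1/k)
-6 + ((V + 5)*(y(-3) + 7))*C = -6 + ((-6 + 5)*(1/(-3) + 7))*(-13) = -6 - (-1/3 + 7)*(-13) = -6 - 1*20/3*(-13) = -6 - 20/3*(-13) = -6 + 260/3 = 242/3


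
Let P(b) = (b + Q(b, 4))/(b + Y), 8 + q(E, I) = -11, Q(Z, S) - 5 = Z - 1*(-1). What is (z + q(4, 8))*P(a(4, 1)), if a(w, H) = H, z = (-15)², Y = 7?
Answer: 206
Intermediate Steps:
Q(Z, S) = 6 + Z (Q(Z, S) = 5 + (Z - 1*(-1)) = 5 + (Z + 1) = 5 + (1 + Z) = 6 + Z)
q(E, I) = -19 (q(E, I) = -8 - 11 = -19)
z = 225
P(b) = (6 + 2*b)/(7 + b) (P(b) = (b + (6 + b))/(b + 7) = (6 + 2*b)/(7 + b))
(z + q(4, 8))*P(a(4, 1)) = (225 - 19)*(2*(3 + 1)/(7 + 1)) = 206*(2*4/8) = 206*(2*(⅛)*4) = 206*1 = 206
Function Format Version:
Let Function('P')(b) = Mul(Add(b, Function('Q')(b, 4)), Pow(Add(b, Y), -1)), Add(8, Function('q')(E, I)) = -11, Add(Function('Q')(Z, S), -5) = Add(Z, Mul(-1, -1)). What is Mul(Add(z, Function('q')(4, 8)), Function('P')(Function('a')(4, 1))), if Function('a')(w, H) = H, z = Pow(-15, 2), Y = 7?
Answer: 206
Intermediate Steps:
Function('Q')(Z, S) = Add(6, Z) (Function('Q')(Z, S) = Add(5, Add(Z, Mul(-1, -1))) = Add(5, Add(Z, 1)) = Add(5, Add(1, Z)) = Add(6, Z))
Function('q')(E, I) = -19 (Function('q')(E, I) = Add(-8, -11) = -19)
z = 225
Function('P')(b) = Mul(Pow(Add(7, b), -1), Add(6, Mul(2, b))) (Function('P')(b) = Mul(Add(b, Add(6, b)), Pow(Add(b, 7), -1)) = Mul(Add(6, Mul(2, b)), Pow(Add(7, b), -1)) = Mul(Pow(Add(7, b), -1), Add(6, Mul(2, b))))
Mul(Add(z, Function('q')(4, 8)), Function('P')(Function('a')(4, 1))) = Mul(Add(225, -19), Mul(2, Pow(Add(7, 1), -1), Add(3, 1))) = Mul(206, Mul(2, Pow(8, -1), 4)) = Mul(206, Mul(2, Rational(1, 8), 4)) = Mul(206, 1) = 206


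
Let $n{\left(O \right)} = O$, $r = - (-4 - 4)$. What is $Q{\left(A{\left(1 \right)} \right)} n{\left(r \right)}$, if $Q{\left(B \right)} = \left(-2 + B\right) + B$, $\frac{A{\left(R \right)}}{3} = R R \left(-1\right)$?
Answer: $-64$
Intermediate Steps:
$r = 8$ ($r = \left(-1\right) \left(-8\right) = 8$)
$A{\left(R \right)} = - 3 R^{2}$ ($A{\left(R \right)} = 3 R R \left(-1\right) = 3 R^{2} \left(-1\right) = 3 \left(- R^{2}\right) = - 3 R^{2}$)
$Q{\left(B \right)} = -2 + 2 B$
$Q{\left(A{\left(1 \right)} \right)} n{\left(r \right)} = \left(-2 + 2 \left(- 3 \cdot 1^{2}\right)\right) 8 = \left(-2 + 2 \left(\left(-3\right) 1\right)\right) 8 = \left(-2 + 2 \left(-3\right)\right) 8 = \left(-2 - 6\right) 8 = \left(-8\right) 8 = -64$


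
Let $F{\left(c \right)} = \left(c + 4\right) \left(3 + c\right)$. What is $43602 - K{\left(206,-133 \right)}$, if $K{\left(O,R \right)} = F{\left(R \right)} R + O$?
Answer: $2273806$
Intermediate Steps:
$F{\left(c \right)} = \left(3 + c\right) \left(4 + c\right)$ ($F{\left(c \right)} = \left(4 + c\right) \left(3 + c\right) = \left(3 + c\right) \left(4 + c\right)$)
$K{\left(O,R \right)} = O + R \left(12 + R^{2} + 7 R\right)$ ($K{\left(O,R \right)} = \left(12 + R^{2} + 7 R\right) R + O = R \left(12 + R^{2} + 7 R\right) + O = O + R \left(12 + R^{2} + 7 R\right)$)
$43602 - K{\left(206,-133 \right)} = 43602 - \left(206 - 133 \left(12 + \left(-133\right)^{2} + 7 \left(-133\right)\right)\right) = 43602 - \left(206 - 133 \left(12 + 17689 - 931\right)\right) = 43602 - \left(206 - 2230410\right) = 43602 - -2230204 = 43602 + 2230204 = 2273806$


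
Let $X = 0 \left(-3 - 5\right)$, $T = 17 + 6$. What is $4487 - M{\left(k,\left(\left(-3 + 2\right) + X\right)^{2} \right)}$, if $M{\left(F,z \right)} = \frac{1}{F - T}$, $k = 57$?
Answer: $\frac{152557}{34} \approx 4487.0$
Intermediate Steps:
$T = 23$
$X = 0$ ($X = 0 \left(-8\right) = 0$)
$M{\left(F,z \right)} = \frac{1}{-23 + F}$ ($M{\left(F,z \right)} = \frac{1}{F - 23} = \frac{1}{-23 + F}$)
$4487 - M{\left(k,\left(\left(-3 + 2\right) + X\right)^{2} \right)} = 4487 - \frac{1}{-23 + 57} = 4487 - \frac{1}{34} = \frac{152557}{34}$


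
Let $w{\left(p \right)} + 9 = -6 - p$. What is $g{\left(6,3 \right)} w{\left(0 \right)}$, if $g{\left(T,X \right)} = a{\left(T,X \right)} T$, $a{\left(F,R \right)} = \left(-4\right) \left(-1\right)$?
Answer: $-360$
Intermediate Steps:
$a{\left(F,R \right)} = 4$
$w{\left(p \right)} = -15 - p$ ($w{\left(p \right)} = -9 - \left(6 + p\right) = -15 - p$)
$g{\left(T,X \right)} = 4 T$
$g{\left(6,3 \right)} w{\left(0 \right)} = 4 \cdot 6 \left(-15 - 0\right) = 24 \left(-15 + 0\right) = 24 \left(-15\right) = -360$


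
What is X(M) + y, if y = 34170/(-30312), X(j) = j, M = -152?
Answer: -773599/5052 ≈ -153.13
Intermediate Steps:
y = -5695/5052 (y = 34170*(-1/30312) = -5695/5052 ≈ -1.1273)
X(M) + y = -152 - 5695/5052 = -773599/5052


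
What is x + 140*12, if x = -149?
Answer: 1531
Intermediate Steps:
x + 140*12 = -149 + 140*12 = -149 + 1680 = 1531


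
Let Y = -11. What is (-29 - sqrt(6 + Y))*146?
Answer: -4234 - 146*I*sqrt(5) ≈ -4234.0 - 326.47*I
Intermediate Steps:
(-29 - sqrt(6 + Y))*146 = (-29 - sqrt(6 - 11))*146 = (-29 - sqrt(-5))*146 = (-29 - I*sqrt(5))*146 = -4234 - 146*I*sqrt(5)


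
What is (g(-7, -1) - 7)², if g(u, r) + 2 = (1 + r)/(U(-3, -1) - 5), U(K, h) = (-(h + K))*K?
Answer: 81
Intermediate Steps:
U(K, h) = K*(-K - h) (U(K, h) = (-(K + h))*K = (-K - h)*K = K*(-K - h))
g(u, r) = -35/17 - r/17 (g(u, r) = -2 + (1 + r)/(-1*(-3)*(-3 - 1) - 5) = -2 + (1 + r)/(-1*(-3)*(-4) - 5) = -2 + (1 + r)/(-12 - 5) = -2 + (1 + r)/(-17) = -2 + (1 + r)*(-1/17) = -2 + (-1/17 - r/17) = -35/17 - r/17)
(g(-7, -1) - 7)² = ((-35/17 - 1/17*(-1)) - 7)² = ((-35/17 + 1/17) - 7)² = (-2 - 7)² = (-9)² = 81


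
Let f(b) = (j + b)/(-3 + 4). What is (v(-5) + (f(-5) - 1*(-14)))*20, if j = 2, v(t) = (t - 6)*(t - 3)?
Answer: 1980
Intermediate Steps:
v(t) = (-6 + t)*(-3 + t)
f(b) = 2 + b (f(b) = (2 + b)/(-3 + 4) = (2 + b)/1 = (2 + b)*1 = 2 + b)
(v(-5) + (f(-5) - 1*(-14)))*20 = ((18 + (-5)² - 9*(-5)) + ((2 - 5) - 1*(-14)))*20 = ((18 + 25 + 45) + (-3 + 14))*20 = (88 + 11)*20 = 99*20 = 1980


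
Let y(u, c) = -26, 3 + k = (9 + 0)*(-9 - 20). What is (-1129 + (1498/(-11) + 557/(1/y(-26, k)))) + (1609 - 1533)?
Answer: -172383/11 ≈ -15671.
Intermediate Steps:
k = -264 (k = -3 + (9 + 0)*(-9 - 20) = -3 + 9*(-29) = -3 - 261 = -264)
(-1129 + (1498/(-11) + 557/(1/y(-26, k)))) + (1609 - 1533) = (-1129 + (1498/(-11) + 557/(1/(-26)))) + (1609 - 1533) = (-1129 + (1498*(-1/11) + 557/(-1/26))) + 76 = (-1129 + (-1498/11 + 557*(-26))) + 76 = (-1129 + (-1498/11 - 14482)) + 76 = (-1129 - 160800/11) + 76 = -173219/11 + 76 = -172383/11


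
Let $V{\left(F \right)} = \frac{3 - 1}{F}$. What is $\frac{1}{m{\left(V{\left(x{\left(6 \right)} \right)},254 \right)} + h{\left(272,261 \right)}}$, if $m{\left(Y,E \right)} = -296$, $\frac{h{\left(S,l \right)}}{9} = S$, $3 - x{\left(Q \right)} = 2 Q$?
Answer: $\frac{1}{2152} \approx 0.00046468$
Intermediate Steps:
$x{\left(Q \right)} = 3 - 2 Q$
$V{\left(F \right)} = \frac{2}{F}$ ($V{\left(F \right)} = \frac{3 - 1}{F} = \frac{2}{F}$)
$h{\left(S,l \right)} = 9 S$
$\frac{1}{m{\left(V{\left(x{\left(6 \right)} \right)},254 \right)} + h{\left(272,261 \right)}} = \frac{1}{-296 + 9 \cdot 272} = \frac{1}{-296 + 2448} = \frac{1}{2152}$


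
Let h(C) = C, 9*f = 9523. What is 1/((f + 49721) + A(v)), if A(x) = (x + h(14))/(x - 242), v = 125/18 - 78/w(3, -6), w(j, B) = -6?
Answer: 35973/1826671465 ≈ 1.9693e-5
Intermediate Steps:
f = 9523/9 (f = (⅑)*9523 = 9523/9 ≈ 1058.1)
v = 359/18 (v = 125/18 - 78/(-6) = 125*(1/18) - 78*(-⅙) = 125/18 + 13 = 359/18 ≈ 19.944)
A(x) = (14 + x)/(-242 + x) (A(x) = (x + 14)/(x - 242) = (14 + x)/(-242 + x))
1/((f + 49721) + A(v)) = 1/((9523/9 + 49721) + (14 + 359/18)/(-242 + 359/18)) = 1/(457012/9 + (611/18)/(-3997/18)) = 1/(457012/9 - 18/3997*611/18) = 1/(457012/9 - 611/3997) = 1/(1826671465/35973) = 35973/1826671465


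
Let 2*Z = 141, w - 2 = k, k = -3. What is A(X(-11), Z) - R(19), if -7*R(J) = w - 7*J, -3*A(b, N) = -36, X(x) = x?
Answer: -50/7 ≈ -7.1429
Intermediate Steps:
w = -1 (w = 2 - 3 = -1)
Z = 141/2 (Z = (1/2)*141 = 141/2 ≈ 70.500)
A(b, N) = 12 (A(b, N) = -1/3*(-36) = 12)
R(J) = 1/7 + J (R(J) = -(-1 - 7*J)/7 = 1/7 + J)
A(X(-11), Z) - R(19) = 12 - (1/7 + 19) = 12 - 1*134/7 = 12 - 134/7 = -50/7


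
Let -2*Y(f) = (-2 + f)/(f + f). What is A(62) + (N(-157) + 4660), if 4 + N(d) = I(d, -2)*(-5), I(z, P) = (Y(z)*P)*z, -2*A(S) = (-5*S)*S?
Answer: 29327/2 ≈ 14664.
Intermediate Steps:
Y(f) = -(-2 + f)/(4*f) (Y(f) = -(-2 + f)/(2*(f + f)) = -(-2 + f)/(2*(2*f)) = -(-2 + f)*1/(2*f)/2 = -(-2 + f)/(4*f))
A(S) = 5*S²/2 (A(S) = -(-5*S)*S/2 = -(-5)*S²/2 = 5*S²/2)
I(z, P) = P*(2 - z)/4 (I(z, P) = (((2 - z)/(4*z))*P)*z = (P*(2 - z)/(4*z))*z = P*(2 - z)/4)
N(d) = 1 - 5*d/2 (N(d) = -4 + ((¼)*(-2)*(2 - d))*(-5) = -4 + (-1 + d/2)*(-5) = -4 + (5 - 5*d/2) = 1 - 5*d/2)
A(62) + (N(-157) + 4660) = (5/2)*62² + ((1 - 5/2*(-157)) + 4660) = (5/2)*3844 + ((1 + 785/2) + 4660) = 9610 + (787/2 + 4660) = 9610 + 10107/2 = 29327/2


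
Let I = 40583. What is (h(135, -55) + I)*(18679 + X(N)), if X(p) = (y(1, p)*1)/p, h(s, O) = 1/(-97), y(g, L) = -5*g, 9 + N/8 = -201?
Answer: 12353179299875/16296 ≈ 7.5805e+8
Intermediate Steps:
N = -1680 (N = -72 + 8*(-201) = -72 - 1608 = -1680)
h(s, O) = -1/97
X(p) = -5/p (X(p) = (-5*1*1)/p = (-5*1)/p = -5/p)
(h(135, -55) + I)*(18679 + X(N)) = (-1/97 + 40583)*(18679 - 5/(-1680)) = 3936550*(18679 - 5*(-1/1680))/97 = 3936550*(18679 + 1/336)/97 = (3936550/97)*(6276145/336) = 12353179299875/16296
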